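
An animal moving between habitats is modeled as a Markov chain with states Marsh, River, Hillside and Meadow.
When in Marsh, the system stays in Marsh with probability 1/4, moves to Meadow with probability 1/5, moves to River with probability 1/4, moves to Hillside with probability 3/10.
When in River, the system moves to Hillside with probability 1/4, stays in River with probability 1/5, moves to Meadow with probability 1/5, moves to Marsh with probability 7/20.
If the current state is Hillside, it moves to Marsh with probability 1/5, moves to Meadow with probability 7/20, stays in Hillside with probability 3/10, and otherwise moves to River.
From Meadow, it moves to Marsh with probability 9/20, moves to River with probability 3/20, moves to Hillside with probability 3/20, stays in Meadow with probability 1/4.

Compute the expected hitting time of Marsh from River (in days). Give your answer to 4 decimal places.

2.9478

Let t(s) be the expected number of days to first reach Marsh from state s, with t(Marsh) = 0. Conditioning on the first day:
t(River) = 1 + 0.2·t(River) + 0.25·t(Hillside) + 0.2·t(Meadow)
t(Hillside) = 1 + 0.15·t(River) + 0.3·t(Hillside) + 0.35·t(Meadow)
t(Meadow) = 1 + 0.15·t(River) + 0.15·t(Hillside) + 0.25·t(Meadow)
Solving: t(River) = 2.9478, t(Hillside) = 3.3574, t(Meadow) = 2.5944.
Expected days from River to Marsh: 2.9478.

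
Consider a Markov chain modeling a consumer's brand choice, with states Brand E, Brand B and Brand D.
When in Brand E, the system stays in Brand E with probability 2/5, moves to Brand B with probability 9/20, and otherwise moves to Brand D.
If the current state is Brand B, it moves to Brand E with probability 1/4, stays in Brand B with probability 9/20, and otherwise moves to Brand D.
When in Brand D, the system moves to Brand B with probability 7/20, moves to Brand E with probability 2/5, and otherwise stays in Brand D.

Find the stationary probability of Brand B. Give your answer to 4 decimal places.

Let the stationary distribution be π with π = πP and π_1 + π_2 + π_3 = 1.
π_1 = 0.4·π_1 + 0.25·π_2 + 0.4·π_3
π_2 = 0.45·π_1 + 0.45·π_2 + 0.35·π_3
Solving with the normalization constraint gives π = (0.3361, 0.4262, 0.2377).
So the stationary probability of Brand B is 0.4262.

0.4262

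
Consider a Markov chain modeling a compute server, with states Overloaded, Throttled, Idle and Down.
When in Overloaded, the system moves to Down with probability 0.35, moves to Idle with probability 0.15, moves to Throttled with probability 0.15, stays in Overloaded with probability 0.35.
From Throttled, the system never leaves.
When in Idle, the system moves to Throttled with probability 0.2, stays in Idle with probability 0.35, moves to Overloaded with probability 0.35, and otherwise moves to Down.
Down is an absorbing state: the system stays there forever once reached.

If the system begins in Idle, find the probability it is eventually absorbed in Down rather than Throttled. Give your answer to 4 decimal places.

Let h(s) be the probability of absorption at Down starting from transient state s. Then h(Down) = 1 and h(Throttled) = 0. By first-step analysis:
h(Overloaded) = 0.35·h(Overloaded) + 0.15·0 + 0.15·h(Idle) + 0.35·1
h(Idle) = 0.35·h(Overloaded) + 0.2·0 + 0.35·h(Idle) + 0.1·1
Solving: h(Overloaded) = 0.6554, h(Idle) = 0.5068.
Starting from Idle, the probability is 0.5068.

0.5068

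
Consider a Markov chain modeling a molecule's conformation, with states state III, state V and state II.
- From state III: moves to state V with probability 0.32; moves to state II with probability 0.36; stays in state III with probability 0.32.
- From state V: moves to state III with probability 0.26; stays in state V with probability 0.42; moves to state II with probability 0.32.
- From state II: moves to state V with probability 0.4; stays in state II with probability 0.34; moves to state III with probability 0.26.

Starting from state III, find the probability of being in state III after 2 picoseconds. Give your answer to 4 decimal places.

0.2792

Sum over the intermediate state after 1 picosecond:
P = P(state III→state III)·P(state III→state III) + P(state III→state V)·P(state V→state III) + P(state III→state II)·P(state II→state III)
  = 0.32×0.32 + 0.32×0.26 + 0.36×0.26
  = 0.1024 + 0.0832 + 0.0936 = 0.2792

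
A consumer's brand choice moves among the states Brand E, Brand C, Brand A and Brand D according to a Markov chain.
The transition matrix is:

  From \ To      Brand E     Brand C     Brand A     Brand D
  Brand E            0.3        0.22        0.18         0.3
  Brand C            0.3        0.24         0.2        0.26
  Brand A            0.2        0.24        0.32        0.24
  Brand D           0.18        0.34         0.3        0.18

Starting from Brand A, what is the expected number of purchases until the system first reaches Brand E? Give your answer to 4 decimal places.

Let t(s) be the expected number of purchases to first reach Brand E from state s, with t(Brand E) = 0. Conditioning on the first purchase:
t(Brand C) = 1 + 0.24·t(Brand C) + 0.2·t(Brand A) + 0.26·t(Brand D)
t(Brand A) = 1 + 0.24·t(Brand C) + 0.32·t(Brand A) + 0.24·t(Brand D)
t(Brand D) = 1 + 0.34·t(Brand C) + 0.3·t(Brand A) + 0.18·t(Brand D)
Solving: t(Brand C) = 4.0606, t(Brand A) = 4.5109, t(Brand D) = 4.5535.
Expected purchases from Brand A to Brand E: 4.5109.

4.5109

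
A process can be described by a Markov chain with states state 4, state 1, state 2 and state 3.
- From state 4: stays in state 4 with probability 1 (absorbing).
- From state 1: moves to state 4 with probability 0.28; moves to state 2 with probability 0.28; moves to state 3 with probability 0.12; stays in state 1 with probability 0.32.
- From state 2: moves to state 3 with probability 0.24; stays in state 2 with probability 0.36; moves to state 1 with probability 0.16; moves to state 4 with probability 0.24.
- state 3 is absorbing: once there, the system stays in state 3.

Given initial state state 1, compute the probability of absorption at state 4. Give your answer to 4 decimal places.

Let h(s) be the probability of absorption at state 4 starting from transient state s. Then h(state 4) = 1 and h(state 3) = 0. By first-step analysis:
h(state 1) = 0.28·1 + 0.32·h(state 1) + 0.28·h(state 2) + 0.12·0
h(state 2) = 0.24·1 + 0.16·h(state 1) + 0.36·h(state 2) + 0.24·0
Solving: h(state 1) = 0.6311, h(state 2) = 0.5328.
Starting from state 1, the probability is 0.6311.

0.6311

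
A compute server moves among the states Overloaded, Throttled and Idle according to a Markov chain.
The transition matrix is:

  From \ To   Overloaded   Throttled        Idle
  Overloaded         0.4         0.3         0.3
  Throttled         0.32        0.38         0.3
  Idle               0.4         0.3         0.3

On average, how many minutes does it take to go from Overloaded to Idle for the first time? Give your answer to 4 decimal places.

Let t(s) be the expected number of minutes to first reach Idle from state s, with t(Idle) = 0. Conditioning on the first minute:
t(Overloaded) = 1 + 0.4·t(Overloaded) + 0.3·t(Throttled)
t(Throttled) = 1 + 0.32·t(Overloaded) + 0.38·t(Throttled)
Solving: t(Overloaded) = 3.3333, t(Throttled) = 3.3333.
Expected minutes from Overloaded to Idle: 3.3333.

3.3333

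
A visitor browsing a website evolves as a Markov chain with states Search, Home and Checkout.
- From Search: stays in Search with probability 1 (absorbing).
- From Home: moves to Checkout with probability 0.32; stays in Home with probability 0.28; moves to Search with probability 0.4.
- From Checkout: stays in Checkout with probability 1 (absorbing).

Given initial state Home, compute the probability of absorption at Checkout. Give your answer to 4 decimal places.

Let h(s) be the probability of absorption at Checkout starting from transient state s. Then h(Checkout) = 1 and h(Search) = 0. By first-step analysis:
h(Home) = 0.4·0 + 0.28·h(Home) + 0.32·1
Solving: h(Home) = 0.4444.
Starting from Home, the probability is 0.4444.

0.4444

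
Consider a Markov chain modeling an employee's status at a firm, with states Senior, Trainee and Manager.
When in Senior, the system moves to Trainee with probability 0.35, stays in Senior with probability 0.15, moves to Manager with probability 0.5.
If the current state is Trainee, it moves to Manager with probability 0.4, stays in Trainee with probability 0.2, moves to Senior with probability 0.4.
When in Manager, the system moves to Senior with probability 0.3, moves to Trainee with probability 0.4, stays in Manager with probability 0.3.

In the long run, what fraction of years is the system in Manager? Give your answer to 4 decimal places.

0.3899

Let the stationary distribution be π with π = πP and π_1 + π_2 + π_3 = 1.
π_1 = 0.15·π_1 + 0.4·π_2 + 0.3·π_3
π_2 = 0.35·π_1 + 0.2·π_2 + 0.4·π_3
Solving with the normalization constraint gives π = (0.2888, 0.3213, 0.3899).
So the stationary probability of Manager is 0.3899.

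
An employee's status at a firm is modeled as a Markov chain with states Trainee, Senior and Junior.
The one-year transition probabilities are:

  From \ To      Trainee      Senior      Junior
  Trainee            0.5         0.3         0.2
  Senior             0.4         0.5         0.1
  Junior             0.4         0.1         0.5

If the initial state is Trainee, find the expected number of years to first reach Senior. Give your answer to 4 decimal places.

Let t(s) be the expected number of years to first reach Senior from state s, with t(Senior) = 0. Conditioning on the first year:
t(Trainee) = 1 + 0.5·t(Trainee) + 0.2·t(Junior)
t(Junior) = 1 + 0.4·t(Trainee) + 0.5·t(Junior)
Solving: t(Trainee) = 4.1176, t(Junior) = 5.2941.
Expected years from Trainee to Senior: 4.1176.

4.1176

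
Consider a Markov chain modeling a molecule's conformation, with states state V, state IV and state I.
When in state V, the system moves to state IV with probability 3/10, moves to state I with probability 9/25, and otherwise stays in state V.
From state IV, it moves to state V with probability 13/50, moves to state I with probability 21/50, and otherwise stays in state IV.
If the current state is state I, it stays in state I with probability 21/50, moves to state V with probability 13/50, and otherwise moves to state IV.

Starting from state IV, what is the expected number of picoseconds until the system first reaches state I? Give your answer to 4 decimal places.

2.4811

Let t(s) be the expected number of picoseconds to first reach state I from state s, with t(state I) = 0. Conditioning on the first picosecond:
t(state V) = 1 + 0.34·t(state V) + 0.3·t(state IV)
t(state IV) = 1 + 0.26·t(state V) + 0.32·t(state IV)
Solving: t(state V) = 2.6429, t(state IV) = 2.4811.
Expected picoseconds from state IV to state I: 2.4811.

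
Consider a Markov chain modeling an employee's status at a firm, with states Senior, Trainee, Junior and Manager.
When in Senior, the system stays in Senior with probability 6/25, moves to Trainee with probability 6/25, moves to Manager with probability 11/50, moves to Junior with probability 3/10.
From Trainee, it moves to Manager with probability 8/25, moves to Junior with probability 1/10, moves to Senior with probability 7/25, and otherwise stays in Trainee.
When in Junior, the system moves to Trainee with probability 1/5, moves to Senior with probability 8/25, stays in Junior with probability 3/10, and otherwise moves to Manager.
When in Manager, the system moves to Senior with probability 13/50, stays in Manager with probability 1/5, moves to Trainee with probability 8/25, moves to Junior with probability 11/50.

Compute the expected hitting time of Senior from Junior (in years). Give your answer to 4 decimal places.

Let t(s) be the expected number of years to first reach Senior from state s, with t(Senior) = 0. Conditioning on the first year:
t(Trainee) = 1 + 0.3·t(Trainee) + 0.1·t(Junior) + 0.32·t(Manager)
t(Junior) = 1 + 0.2·t(Trainee) + 0.3·t(Junior) + 0.18·t(Manager)
t(Manager) = 1 + 0.32·t(Trainee) + 0.22·t(Junior) + 0.2·t(Manager)
Solving: t(Trainee) = 3.5551, t(Junior) = 3.3697, t(Manager) = 3.5987.
Expected years from Junior to Senior: 3.3697.

3.3697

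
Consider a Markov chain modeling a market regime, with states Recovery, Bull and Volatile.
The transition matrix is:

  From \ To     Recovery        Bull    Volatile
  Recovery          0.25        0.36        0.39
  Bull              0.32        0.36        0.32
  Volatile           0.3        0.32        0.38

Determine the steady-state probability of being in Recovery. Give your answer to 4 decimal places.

Let the stationary distribution be π with π = πP and π_1 + π_2 + π_3 = 1.
π_1 = 0.25·π_1 + 0.32·π_2 + 0.3·π_3
π_2 = 0.36·π_1 + 0.36·π_2 + 0.32·π_3
Solving with the normalization constraint gives π = (0.2923, 0.3455, 0.3622).
So the stationary probability of Recovery is 0.2923.

0.2923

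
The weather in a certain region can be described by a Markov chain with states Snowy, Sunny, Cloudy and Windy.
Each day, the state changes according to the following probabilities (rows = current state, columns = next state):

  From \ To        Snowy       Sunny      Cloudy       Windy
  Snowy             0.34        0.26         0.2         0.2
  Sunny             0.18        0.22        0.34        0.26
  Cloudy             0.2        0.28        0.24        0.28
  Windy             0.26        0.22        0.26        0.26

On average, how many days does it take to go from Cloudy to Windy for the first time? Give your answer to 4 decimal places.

Let t(s) be the expected number of days to first reach Windy from state s, with t(Windy) = 0. Conditioning on the first day:
t(Snowy) = 1 + 0.34·t(Snowy) + 0.26·t(Sunny) + 0.2·t(Cloudy)
t(Sunny) = 1 + 0.18·t(Snowy) + 0.22·t(Sunny) + 0.34·t(Cloudy)
t(Cloudy) = 1 + 0.2·t(Snowy) + 0.28·t(Sunny) + 0.24·t(Cloudy)
Solving: t(Snowy) = 4.2567, t(Sunny) = 3.9626, t(Cloudy) = 3.8959.
Expected days from Cloudy to Windy: 3.8959.

3.8959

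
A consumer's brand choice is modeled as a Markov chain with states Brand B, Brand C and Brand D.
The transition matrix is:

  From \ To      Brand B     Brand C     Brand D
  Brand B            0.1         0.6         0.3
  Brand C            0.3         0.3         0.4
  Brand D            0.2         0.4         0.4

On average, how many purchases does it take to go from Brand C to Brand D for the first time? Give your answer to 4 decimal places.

2.6667

Let t(s) be the expected number of purchases to first reach Brand D from state s, with t(Brand D) = 0. Conditioning on the first purchase:
t(Brand B) = 1 + 0.1·t(Brand B) + 0.6·t(Brand C)
t(Brand C) = 1 + 0.3·t(Brand B) + 0.3·t(Brand C)
Solving: t(Brand B) = 2.8889, t(Brand C) = 2.6667.
Expected purchases from Brand C to Brand D: 2.6667.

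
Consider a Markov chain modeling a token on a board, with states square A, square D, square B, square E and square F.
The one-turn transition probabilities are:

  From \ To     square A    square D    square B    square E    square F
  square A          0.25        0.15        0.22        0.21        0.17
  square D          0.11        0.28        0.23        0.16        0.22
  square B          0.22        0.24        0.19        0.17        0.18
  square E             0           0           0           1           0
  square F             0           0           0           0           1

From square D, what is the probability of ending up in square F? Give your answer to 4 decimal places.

Let h(s) be the probability of absorption at square F starting from transient state s. Then h(square F) = 1 and h(square E) = 0. By first-step analysis:
h(square A) = 0.25·h(square A) + 0.15·h(square D) + 0.22·h(square B) + 0.21·0 + 0.17·1
h(square D) = 0.11·h(square A) + 0.28·h(square D) + 0.23·h(square B) + 0.16·0 + 0.22·1
h(square B) = 0.22·h(square A) + 0.24·h(square D) + 0.19·h(square B) + 0.17·0 + 0.18·1
Solving: h(square A) = 0.4869, h(square D) = 0.5447, h(square B) = 0.5159.
Starting from square D, the probability is 0.5447.

0.5447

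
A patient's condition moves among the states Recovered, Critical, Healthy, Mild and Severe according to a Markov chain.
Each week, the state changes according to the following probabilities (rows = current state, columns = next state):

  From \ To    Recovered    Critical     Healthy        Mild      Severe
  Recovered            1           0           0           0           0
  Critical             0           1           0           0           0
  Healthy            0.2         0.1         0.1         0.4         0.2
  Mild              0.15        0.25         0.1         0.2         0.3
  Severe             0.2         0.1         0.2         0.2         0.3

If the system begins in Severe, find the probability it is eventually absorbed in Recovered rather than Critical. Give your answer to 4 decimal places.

Let h(s) be the probability of absorption at Recovered starting from transient state s. Then h(Recovered) = 1 and h(Critical) = 0. By first-step analysis:
h(Healthy) = 0.2·1 + 0.1·0 + 0.1·h(Healthy) + 0.4·h(Mild) + 0.2·h(Severe)
h(Mild) = 0.15·1 + 0.25·0 + 0.1·h(Healthy) + 0.2·h(Mild) + 0.3·h(Severe)
h(Severe) = 0.2·1 + 0.1·0 + 0.2·h(Healthy) + 0.2·h(Mild) + 0.3·h(Severe)
Solving: h(Healthy) = 0.5635, h(Mild) = 0.4765, h(Severe) = 0.5829.
Starting from Severe, the probability is 0.5829.

0.5829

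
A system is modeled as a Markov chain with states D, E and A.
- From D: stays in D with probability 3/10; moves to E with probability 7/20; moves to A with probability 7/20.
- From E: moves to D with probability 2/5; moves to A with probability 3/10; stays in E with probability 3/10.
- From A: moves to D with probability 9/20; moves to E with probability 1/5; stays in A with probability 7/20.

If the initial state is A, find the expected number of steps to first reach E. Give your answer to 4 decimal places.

Let t(s) be the expected number of steps to first reach E from state s, with t(E) = 0. Conditioning on the first step:
t(D) = 1 + 0.3·t(D) + 0.35·t(A)
t(A) = 1 + 0.45·t(D) + 0.35·t(A)
Solving: t(D) = 3.3613, t(A) = 3.8655.
Expected steps from A to E: 3.8655.

3.8655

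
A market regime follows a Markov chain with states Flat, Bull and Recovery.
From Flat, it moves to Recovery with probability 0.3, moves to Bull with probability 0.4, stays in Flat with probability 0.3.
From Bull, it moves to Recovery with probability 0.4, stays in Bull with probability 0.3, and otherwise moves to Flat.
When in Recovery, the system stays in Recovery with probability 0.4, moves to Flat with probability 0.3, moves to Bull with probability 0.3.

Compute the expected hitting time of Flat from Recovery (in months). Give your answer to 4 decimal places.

Let t(s) be the expected number of months to first reach Flat from state s, with t(Flat) = 0. Conditioning on the first month:
t(Bull) = 1 + 0.3·t(Bull) + 0.4·t(Recovery)
t(Recovery) = 1 + 0.3·t(Bull) + 0.4·t(Recovery)
Solving: t(Bull) = 3.3333, t(Recovery) = 3.3333.
Expected months from Recovery to Flat: 3.3333.

3.3333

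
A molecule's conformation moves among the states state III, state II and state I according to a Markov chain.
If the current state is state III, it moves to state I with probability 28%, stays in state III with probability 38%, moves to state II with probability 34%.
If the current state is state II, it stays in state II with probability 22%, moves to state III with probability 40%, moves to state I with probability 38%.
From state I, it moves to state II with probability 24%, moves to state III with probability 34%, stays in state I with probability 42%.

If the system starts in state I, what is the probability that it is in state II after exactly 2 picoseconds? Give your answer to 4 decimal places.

Sum over the intermediate state after 1 picosecond:
P = P(state I→state III)·P(state III→state II) + P(state I→state II)·P(state II→state II) + P(state I→state I)·P(state I→state II)
  = 0.34×0.34 + 0.24×0.22 + 0.42×0.24
  = 0.1156 + 0.0528 + 0.1008 = 0.2692

0.2692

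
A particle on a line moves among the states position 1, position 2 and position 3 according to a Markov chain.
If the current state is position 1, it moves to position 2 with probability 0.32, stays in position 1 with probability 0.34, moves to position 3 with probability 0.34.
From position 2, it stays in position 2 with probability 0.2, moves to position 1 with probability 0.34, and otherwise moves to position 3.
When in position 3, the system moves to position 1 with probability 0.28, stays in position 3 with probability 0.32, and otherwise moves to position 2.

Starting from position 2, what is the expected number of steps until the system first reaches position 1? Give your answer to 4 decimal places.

3.1667

Let t(s) be the expected number of steps to first reach position 1 from state s, with t(position 1) = 0. Conditioning on the first step:
t(position 2) = 1 + 0.2·t(position 2) + 0.46·t(position 3)
t(position 3) = 1 + 0.4·t(position 2) + 0.32·t(position 3)
Solving: t(position 2) = 3.1667, t(position 3) = 3.3333.
Expected steps from position 2 to position 1: 3.1667.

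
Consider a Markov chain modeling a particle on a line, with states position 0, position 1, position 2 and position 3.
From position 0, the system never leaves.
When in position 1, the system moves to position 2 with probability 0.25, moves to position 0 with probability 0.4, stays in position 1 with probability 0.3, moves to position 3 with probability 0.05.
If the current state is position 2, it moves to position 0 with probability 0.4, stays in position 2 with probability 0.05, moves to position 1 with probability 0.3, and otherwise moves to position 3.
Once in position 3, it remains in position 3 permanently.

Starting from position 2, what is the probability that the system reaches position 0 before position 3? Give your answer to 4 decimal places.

0.6780

Let h(s) be the probability of absorption at position 0 starting from transient state s. Then h(position 0) = 1 and h(position 3) = 0. By first-step analysis:
h(position 1) = 0.4·1 + 0.3·h(position 1) + 0.25·h(position 2) + 0.05·0
h(position 2) = 0.4·1 + 0.3·h(position 1) + 0.05·h(position 2) + 0.25·0
Solving: h(position 1) = 0.8136, h(position 2) = 0.6780.
Starting from position 2, the probability is 0.6780.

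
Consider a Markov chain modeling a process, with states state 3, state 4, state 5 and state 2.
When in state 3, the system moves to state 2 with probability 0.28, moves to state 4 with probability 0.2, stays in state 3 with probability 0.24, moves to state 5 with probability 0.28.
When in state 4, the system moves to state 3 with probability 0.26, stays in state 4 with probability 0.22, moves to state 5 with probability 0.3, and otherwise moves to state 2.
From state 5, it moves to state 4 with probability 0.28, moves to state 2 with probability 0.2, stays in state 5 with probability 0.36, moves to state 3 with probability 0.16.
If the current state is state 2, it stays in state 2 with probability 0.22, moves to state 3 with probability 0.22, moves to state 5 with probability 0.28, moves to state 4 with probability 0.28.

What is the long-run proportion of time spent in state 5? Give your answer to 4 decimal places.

Let the stationary distribution be π with π = πP and π_1 + π_2 + π_3 + π_4 = 1.
π_1 = 0.24·π_1 + 0.26·π_2 + 0.16·π_3 + 0.22·π_4
π_2 = 0.2·π_1 + 0.22·π_2 + 0.28·π_3 + 0.28·π_4
π_3 = 0.28·π_1 + 0.3·π_2 + 0.36·π_3 + 0.28·π_4
Solving with the normalization constraint gives π = (0.2156, 0.2479, 0.3097, 0.2267).
So the stationary probability of state 5 is 0.3097.

0.3097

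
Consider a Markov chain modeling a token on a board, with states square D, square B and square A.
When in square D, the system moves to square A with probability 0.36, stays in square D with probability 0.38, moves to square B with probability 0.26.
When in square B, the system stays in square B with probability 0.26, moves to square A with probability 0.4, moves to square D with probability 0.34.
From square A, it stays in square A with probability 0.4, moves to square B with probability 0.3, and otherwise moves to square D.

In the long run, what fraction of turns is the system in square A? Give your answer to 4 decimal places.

Let the stationary distribution be π with π = πP and π_1 + π_2 + π_3 = 1.
π_1 = 0.38·π_1 + 0.34·π_2 + 0.3·π_3
π_2 = 0.26·π_1 + 0.26·π_2 + 0.3·π_3
Solving with the normalization constraint gives π = (0.3381, 0.2755, 0.3865).
So the stationary probability of square A is 0.3865.

0.3865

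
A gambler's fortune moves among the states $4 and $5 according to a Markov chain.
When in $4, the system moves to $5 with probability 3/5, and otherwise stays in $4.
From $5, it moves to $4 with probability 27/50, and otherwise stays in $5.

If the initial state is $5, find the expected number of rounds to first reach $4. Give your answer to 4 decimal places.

1.8519

Let t(s) be the expected number of rounds to first reach $4 from state s, with t($4) = 0. Conditioning on the first round:
t($5) = 1 + 0.46·t($5)
Solving: t($5) = 1.8519.
Expected rounds from $5 to $4: 1.8519.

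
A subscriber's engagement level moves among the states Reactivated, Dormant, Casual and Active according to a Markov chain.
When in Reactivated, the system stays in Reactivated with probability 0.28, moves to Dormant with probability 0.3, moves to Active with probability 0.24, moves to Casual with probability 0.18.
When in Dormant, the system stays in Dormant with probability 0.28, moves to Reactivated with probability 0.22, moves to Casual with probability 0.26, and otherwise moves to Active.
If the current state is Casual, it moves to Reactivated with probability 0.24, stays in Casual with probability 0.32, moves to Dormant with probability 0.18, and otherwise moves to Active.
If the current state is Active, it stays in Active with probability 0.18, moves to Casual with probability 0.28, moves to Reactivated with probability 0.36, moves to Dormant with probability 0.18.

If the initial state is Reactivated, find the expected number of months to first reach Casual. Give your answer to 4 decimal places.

4.4635

Let t(s) be the expected number of months to first reach Casual from state s, with t(Casual) = 0. Conditioning on the first month:
t(Reactivated) = 1 + 0.28·t(Reactivated) + 0.3·t(Dormant) + 0.24·t(Active)
t(Dormant) = 1 + 0.22·t(Reactivated) + 0.28·t(Dormant) + 0.24·t(Active)
t(Active) = 1 + 0.36·t(Reactivated) + 0.18·t(Dormant) + 0.18·t(Active)
Solving: t(Reactivated) = 4.4635, t(Dormant) = 4.1134, t(Active) = 4.0820.
Expected months from Reactivated to Casual: 4.4635.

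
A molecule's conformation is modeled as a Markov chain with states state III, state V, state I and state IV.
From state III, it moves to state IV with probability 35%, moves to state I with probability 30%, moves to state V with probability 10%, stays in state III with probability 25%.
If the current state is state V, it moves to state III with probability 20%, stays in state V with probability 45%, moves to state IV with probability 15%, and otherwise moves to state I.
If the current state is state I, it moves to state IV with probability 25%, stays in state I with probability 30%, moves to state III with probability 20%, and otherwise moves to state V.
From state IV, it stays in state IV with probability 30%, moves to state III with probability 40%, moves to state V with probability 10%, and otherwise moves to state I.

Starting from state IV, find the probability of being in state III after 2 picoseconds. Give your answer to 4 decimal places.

0.2800

Propagate the distribution vector 2 picoseconds from state IV.
After 0 picoseconds: (0.0000, 0.0000, 0.0000, 1.0000)
After 1 picosecond: (0.4000, 0.1000, 0.2000, 0.3000)
After 2 picoseconds: (0.2800, 0.1650, 0.2600, 0.2950)
P(in state III after 2 picoseconds) = 0.2800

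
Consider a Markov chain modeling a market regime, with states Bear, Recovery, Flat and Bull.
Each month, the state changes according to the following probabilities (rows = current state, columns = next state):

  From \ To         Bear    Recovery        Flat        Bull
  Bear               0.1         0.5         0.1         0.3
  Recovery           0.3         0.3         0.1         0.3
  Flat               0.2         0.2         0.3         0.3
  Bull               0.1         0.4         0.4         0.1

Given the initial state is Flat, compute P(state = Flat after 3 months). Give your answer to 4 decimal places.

0.2220

Propagate the distribution vector 3 months from Flat.
After 0 months: (0.0000, 0.0000, 1.0000, 0.0000)
After 1 month: (0.2000, 0.2000, 0.3000, 0.3000)
After 2 months: (0.1700, 0.3400, 0.2500, 0.2400)
After 3 months: (0.1930, 0.3330, 0.2220, 0.2520)
P(in Flat after 3 months) = 0.2220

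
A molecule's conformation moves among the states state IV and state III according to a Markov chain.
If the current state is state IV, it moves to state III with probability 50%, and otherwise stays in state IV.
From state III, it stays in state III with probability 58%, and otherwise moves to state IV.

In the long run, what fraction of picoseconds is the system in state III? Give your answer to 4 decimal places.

0.5435

Let the stationary distribution be π with π = πP and π_1 + π_2 = 1.
π_1 = 0.5·π_1 + 0.42·π_2
Solving with the normalization constraint gives π = (0.4565, 0.5435).
So the stationary probability of state III is 0.5435.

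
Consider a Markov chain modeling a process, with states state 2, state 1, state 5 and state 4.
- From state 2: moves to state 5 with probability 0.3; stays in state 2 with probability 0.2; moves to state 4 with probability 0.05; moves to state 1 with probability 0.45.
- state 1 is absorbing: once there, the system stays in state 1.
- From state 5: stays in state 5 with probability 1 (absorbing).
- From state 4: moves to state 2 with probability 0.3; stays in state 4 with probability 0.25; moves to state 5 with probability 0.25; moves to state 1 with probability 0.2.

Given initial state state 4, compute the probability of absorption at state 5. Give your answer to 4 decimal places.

0.4957

Let h(s) be the probability of absorption at state 5 starting from transient state s. Then h(state 5) = 1 and h(state 1) = 0. By first-step analysis:
h(state 2) = 0.2·h(state 2) + 0.45·0 + 0.3·1 + 0.05·h(state 4)
h(state 4) = 0.3·h(state 2) + 0.2·0 + 0.25·1 + 0.25·h(state 4)
Solving: h(state 2) = 0.4060, h(state 4) = 0.4957.
Starting from state 4, the probability is 0.4957.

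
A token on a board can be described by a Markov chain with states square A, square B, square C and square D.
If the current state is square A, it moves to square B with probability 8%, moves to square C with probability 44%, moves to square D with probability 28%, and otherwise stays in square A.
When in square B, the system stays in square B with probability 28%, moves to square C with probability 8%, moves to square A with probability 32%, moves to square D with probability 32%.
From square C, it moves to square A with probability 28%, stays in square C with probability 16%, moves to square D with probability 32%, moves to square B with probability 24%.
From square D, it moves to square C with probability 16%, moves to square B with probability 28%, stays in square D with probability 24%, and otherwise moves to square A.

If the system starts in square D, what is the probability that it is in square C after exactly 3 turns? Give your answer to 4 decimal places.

0.2203

Propagate the distribution vector 3 turns from square D.
After 0 turns: (0.0000, 0.0000, 0.0000, 1.0000)
After 1 turn: (0.3200, 0.2800, 0.1600, 0.2400)
After 2 turns: (0.2752, 0.2096, 0.2272, 0.2880)
After 3 turns: (0.2779, 0.2159, 0.2203, 0.2860)
P(in square C after 3 turns) = 0.2203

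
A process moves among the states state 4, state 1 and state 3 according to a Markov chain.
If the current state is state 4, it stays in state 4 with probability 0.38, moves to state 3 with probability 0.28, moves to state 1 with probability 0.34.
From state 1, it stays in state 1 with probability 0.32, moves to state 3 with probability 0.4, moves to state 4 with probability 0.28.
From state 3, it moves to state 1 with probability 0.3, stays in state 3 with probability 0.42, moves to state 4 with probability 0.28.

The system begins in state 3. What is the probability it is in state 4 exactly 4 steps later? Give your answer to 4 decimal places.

Propagate the distribution vector 4 steps from state 3.
After 0 steps: (0.0000, 0.0000, 1.0000)
After 1 step: (0.2800, 0.3000, 0.4200)
After 2 steps: (0.3080, 0.3172, 0.3748)
After 3 steps: (0.3108, 0.3187, 0.3705)
After 4 steps: (0.3111, 0.3188, 0.3701)
P(in state 4 after 4 steps) = 0.3111

0.3111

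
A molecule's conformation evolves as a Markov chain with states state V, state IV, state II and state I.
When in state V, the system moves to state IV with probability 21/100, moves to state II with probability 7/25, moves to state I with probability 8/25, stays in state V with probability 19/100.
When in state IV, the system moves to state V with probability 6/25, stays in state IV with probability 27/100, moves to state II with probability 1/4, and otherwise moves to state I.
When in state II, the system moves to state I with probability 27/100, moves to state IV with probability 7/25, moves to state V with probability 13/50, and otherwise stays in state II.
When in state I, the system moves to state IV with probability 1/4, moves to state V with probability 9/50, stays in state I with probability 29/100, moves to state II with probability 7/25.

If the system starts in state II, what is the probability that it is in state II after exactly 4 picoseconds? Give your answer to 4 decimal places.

Propagate the distribution vector 4 picoseconds from state II.
After 0 picoseconds: (0.0000, 0.0000, 1.0000, 0.0000)
After 1 picosecond: (0.2600, 0.2800, 0.1900, 0.2700)
After 2 picoseconds: (0.2146, 0.2509, 0.2545, 0.2800)
After 3 picoseconds: (0.2176, 0.2541, 0.2496, 0.2788)
After 4 picoseconds: (0.2174, 0.2539, 0.2499, 0.2788)
P(in state II after 4 picoseconds) = 0.2499

0.2499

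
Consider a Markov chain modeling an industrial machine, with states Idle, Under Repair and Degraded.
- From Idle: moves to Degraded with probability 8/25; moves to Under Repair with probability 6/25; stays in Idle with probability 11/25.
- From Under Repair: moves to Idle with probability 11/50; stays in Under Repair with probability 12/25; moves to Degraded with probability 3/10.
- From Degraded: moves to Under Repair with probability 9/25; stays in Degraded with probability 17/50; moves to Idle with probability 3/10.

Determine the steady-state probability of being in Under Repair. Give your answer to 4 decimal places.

Let the stationary distribution be π with π = πP and π_1 + π_2 + π_3 = 1.
π_1 = 0.44·π_1 + 0.22·π_2 + 0.3·π_3
π_2 = 0.24·π_1 + 0.48·π_2 + 0.36·π_3
Solving with the normalization constraint gives π = (0.3148, 0.3662, 0.3191).
So the stationary probability of Under Repair is 0.3662.

0.3662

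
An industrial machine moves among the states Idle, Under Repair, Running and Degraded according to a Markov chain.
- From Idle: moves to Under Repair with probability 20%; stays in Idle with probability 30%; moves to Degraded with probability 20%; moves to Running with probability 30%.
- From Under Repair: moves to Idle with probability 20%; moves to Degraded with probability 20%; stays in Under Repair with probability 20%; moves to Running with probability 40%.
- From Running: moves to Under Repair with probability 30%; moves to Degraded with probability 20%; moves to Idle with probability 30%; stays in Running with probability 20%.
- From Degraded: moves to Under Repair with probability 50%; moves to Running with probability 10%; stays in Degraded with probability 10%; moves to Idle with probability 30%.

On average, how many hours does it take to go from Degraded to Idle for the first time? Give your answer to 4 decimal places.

3.7730

Let t(s) be the expected number of hours to first reach Idle from state s, with t(Idle) = 0. Conditioning on the first hour:
t(Under Repair) = 1 + 0.2·t(Under Repair) + 0.4·t(Running) + 0.2·t(Degraded)
t(Running) = 1 + 0.3·t(Under Repair) + 0.2·t(Running) + 0.2·t(Degraded)
t(Degraded) = 1 + 0.5·t(Under Repair) + 0.1·t(Running) + 0.1·t(Degraded)
Solving: t(Under Repair) = 4.0491, t(Running) = 3.7117, t(Degraded) = 3.7730.
Expected hours from Degraded to Idle: 3.7730.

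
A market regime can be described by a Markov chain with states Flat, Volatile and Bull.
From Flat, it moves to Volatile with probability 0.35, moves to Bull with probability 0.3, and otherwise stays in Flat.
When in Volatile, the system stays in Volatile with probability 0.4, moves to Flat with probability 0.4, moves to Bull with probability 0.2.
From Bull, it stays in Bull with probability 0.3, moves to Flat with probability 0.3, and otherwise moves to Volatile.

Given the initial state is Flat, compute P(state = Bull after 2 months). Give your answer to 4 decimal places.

0.2650

Sum over the intermediate state after 1 month:
P = P(Flat→Flat)·P(Flat→Bull) + P(Flat→Volatile)·P(Volatile→Bull) + P(Flat→Bull)·P(Bull→Bull)
  = 0.35×0.3 + 0.35×0.2 + 0.3×0.3
  = 0.1050 + 0.0700 + 0.0900 = 0.2650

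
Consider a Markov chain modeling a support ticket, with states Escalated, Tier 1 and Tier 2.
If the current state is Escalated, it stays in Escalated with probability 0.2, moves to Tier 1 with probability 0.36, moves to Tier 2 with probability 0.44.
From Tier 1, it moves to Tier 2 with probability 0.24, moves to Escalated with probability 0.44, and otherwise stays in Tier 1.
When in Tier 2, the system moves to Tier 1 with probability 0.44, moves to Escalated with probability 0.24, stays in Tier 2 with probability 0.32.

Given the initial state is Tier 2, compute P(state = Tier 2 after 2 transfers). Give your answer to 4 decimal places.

Sum over the intermediate state after 1 transfer:
P = P(Tier 2→Escalated)·P(Escalated→Tier 2) + P(Tier 2→Tier 1)·P(Tier 1→Tier 2) + P(Tier 2→Tier 2)·P(Tier 2→Tier 2)
  = 0.24×0.44 + 0.44×0.24 + 0.32×0.32
  = 0.1056 + 0.1056 + 0.1024 = 0.3136

0.3136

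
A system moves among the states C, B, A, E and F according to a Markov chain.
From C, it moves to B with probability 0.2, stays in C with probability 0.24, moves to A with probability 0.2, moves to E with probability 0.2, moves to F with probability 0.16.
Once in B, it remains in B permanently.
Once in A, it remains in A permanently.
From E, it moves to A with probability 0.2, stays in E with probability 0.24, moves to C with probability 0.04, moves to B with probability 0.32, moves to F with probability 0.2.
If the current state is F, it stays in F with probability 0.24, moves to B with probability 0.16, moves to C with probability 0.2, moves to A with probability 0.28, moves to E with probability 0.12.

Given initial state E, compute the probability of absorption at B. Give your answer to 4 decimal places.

Let h(s) be the probability of absorption at B starting from transient state s. Then h(B) = 1 and h(A) = 0. By first-step analysis:
h(C) = 0.24·h(C) + 0.2·1 + 0.2·0 + 0.2·h(E) + 0.16·h(F)
h(E) = 0.04·h(C) + 0.32·1 + 0.2·0 + 0.24·h(E) + 0.2·h(F)
h(F) = 0.2·h(C) + 0.16·1 + 0.28·0 + 0.12·h(E) + 0.24·h(F)
Solving: h(C) = 0.5015, h(E) = 0.5609, h(F) = 0.4311.
Starting from E, the probability is 0.5609.

0.5609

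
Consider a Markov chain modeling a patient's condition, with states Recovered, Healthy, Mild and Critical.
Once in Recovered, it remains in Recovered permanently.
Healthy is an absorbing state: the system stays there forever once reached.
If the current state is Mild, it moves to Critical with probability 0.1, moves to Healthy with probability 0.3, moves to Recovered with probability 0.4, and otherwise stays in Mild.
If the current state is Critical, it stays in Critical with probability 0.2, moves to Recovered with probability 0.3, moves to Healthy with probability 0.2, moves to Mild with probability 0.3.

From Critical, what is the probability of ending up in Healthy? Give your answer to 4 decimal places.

Let h(s) be the probability of absorption at Healthy starting from transient state s. Then h(Healthy) = 1 and h(Recovered) = 0. By first-step analysis:
h(Mild) = 0.4·0 + 0.3·1 + 0.2·h(Mild) + 0.1·h(Critical)
h(Critical) = 0.3·0 + 0.2·1 + 0.3·h(Mild) + 0.2·h(Critical)
Solving: h(Mild) = 0.4262, h(Critical) = 0.4098.
Starting from Critical, the probability is 0.4098.

0.4098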